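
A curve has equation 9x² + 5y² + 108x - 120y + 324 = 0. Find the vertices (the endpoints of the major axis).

(-6, 0) and (-6, 24)

Collect terms: 9(x² + 12x) + 5(y² - 24y) = -324
Complete the square: 9(x + 6)² + 5(y - 12)² = -324 + 324 + 720 = 720
Dividing both sides by 720: (x + 6)²/80 + (y - 12)²/144 = 1
Ellipse, center (-6, 12), major axis vertical; a² = 144, b² = 80.
a = 12. Vertices at (h, k ± a).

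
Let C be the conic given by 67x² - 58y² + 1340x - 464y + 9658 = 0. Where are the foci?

Group: 67(x² + 20x) -58(y² + 8y) = -9658
Complete the square: 67(x + 10)² -58(y + 4)² = -9658 + 6700 - 928 = -3886
Divide through by -3886 to get (y + 4)²/67 - (x + 10)²/58 = 1.
Hyperbola, center (-10, -4), transverse axis vertical; a² = 67, b² = 58.
c² = a² + b² = 67 + 58 = 125, so c = 5√5.
Foci lie on the vertical axis through the center: (h, k ± c).

(-10, -4 - 5√5) and (-10, -4 + 5√5)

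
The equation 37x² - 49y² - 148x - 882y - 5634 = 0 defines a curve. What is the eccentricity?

e = √86/7

Rearranging, 37(x² - 4x) -49(y² + 18y) = 5634.
Complete the square: 37(x - 2)² -49(y + 9)² = 5634 + 148 - 3969 = 1813
Divide by 1813: (x - 2)²/49 - (y + 9)²/37 = 1
Hyperbola, center (2, -9), transverse axis horizontal; a² = 49, b² = 37.
c² = a² + b² = 86, so c = √86.
e = c/a = √86/7.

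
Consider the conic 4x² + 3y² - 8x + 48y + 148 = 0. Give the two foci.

(1, -10) and (1, -6)

Group the x- and y-terms: 4(x² - 2x) + 3(y² + 16y) = -148
Complete the square: 4(x - 1)² + 3(y + 8)² = -148 + 4 + 192 = 48
Dividing both sides by 48: (x - 1)²/12 + (y + 8)²/16 = 1
Ellipse, center (1, -8), major axis vertical; a² = 16, b² = 12.
c² = a² - b² = 16 - 12 = 4, so c = 2.
Foci lie on the vertical axis through the center: (h, k ± c).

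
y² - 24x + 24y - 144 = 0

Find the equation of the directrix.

x = -18

Only y is squared. Complete the square in y: (y + 12)² = 24(x + 12).
Vertex (-12, -12); 4p = 24 so p = 6. Opens right.
Directrix is the vertical line x = h − p = -12 − (6) = -18.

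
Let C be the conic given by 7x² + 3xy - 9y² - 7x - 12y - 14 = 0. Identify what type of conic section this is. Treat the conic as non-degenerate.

A = 7, B = 3, C = -9.
Discriminant B² − 4AC = 3² − 4·7·(-9) = 261.
B² − 4AC > 0 ⇒ hyperbola.

hyperbola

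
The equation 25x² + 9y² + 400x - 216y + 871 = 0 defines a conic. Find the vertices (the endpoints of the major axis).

Rearranging, 25(x² + 16x) + 9(y² - 24y) = -871.
Complete the square in x and y: 25(x + 8)² + 9(y - 12)² = -871 + 1600 + 1296 = 2025
Divide through by 2025 to get (x + 8)²/81 + (y - 12)²/225 = 1.
Ellipse, center (-8, 12), major axis vertical; a² = 225, b² = 81.
a = 15. Vertices at (h, k ± a).

(-8, -3) and (-8, 27)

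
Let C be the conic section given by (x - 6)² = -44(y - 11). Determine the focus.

Vertex (6, 11); 4p = -44 so p = -11. Opens down.
Focus is p units from the vertex along the axis: (h, k + p).

(6, 0)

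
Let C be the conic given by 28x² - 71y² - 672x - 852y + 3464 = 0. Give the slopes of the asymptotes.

Group the x- and y-terms: 28(x² - 24x) -71(y² + 12y) = -3464
Complete the square: 28(x - 12)² -71(y + 6)² = -3464 + 4032 - 2556 = -1988
Divide through by -1988 to get (y + 6)²/28 - (x - 12)²/71 = 1.
Hyperbola, center (12, -6), transverse axis vertical; a² = 28, b² = 71.
For a vertical hyperbola the asymptotes have slope ±a/b.
Here that is ±2√7/√71 = ±2√497/71.

2√497/71 and -2√497/71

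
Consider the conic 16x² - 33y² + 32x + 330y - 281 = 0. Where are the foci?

Collect terms: 16(x² + 2x) -33(y² - 10y) = 281
16(x + 1)² -33(y - 5)² = 281 + 16 - 825 = -528
Divide through by -528 to get (y - 5)²/16 - (x + 1)²/33 = 1.
Hyperbola, center (-1, 5), transverse axis vertical; a² = 16, b² = 33.
c² = a² + b² = 16 + 33 = 49, so c = 7.
Foci lie on the vertical axis through the center: (h, k ± c).

(-1, -2) and (-1, 12)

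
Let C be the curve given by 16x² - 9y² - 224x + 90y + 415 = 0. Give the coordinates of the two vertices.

(4, 5) and (10, 5)

Group: 16(x² - 14x) -9(y² - 10y) = -415
Completing the square gives 16(x - 7)² -9(y - 5)² = -415 + 784 - 225 = 144.
Dividing both sides by 144: (x - 7)²/9 - (y - 5)²/16 = 1
Hyperbola, center (7, 5), transverse axis horizontal; a² = 9, b² = 16.
a = 3. Vertices at (h ± a, k).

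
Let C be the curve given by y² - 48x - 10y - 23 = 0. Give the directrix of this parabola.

Only y is squared. Complete the square in y: (y - 5)² = 48(x + 1).
Vertex (-1, 5); 4p = 48 so p = 12. Opens right.
Directrix is the vertical line x = h − p = -1 − (12) = -13.

x = -13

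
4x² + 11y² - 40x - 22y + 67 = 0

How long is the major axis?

Group: 4(x² - 10x) + 11(y² - 2y) = -67
Complete the square: 4(x - 5)² + 11(y - 1)² = -67 + 100 + 11 = 44
Divide by 44: (x - 5)²/11 + (y - 1)²/4 = 1
Ellipse, center (5, 1), major axis horizontal; a² = 11, b² = 4.
a² = 11 so a = √11; the major axis has length 2a = 2√11.

2√11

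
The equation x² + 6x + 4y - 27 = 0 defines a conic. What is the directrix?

y = 10

Only x is squared. Complete the square in x: (x + 3)² = -4(y - 9).
Vertex (-3, 9); 4p = -4 so p = -1. Opens down.
Directrix is the horizontal line y = k − p = 9 − (-1) = 10.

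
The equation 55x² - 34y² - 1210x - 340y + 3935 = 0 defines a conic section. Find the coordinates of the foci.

Group: 55(x² - 22x) -34(y² + 10y) = -3935
Complete the square: 55(x - 11)² -34(y + 5)² = -3935 + 6655 - 850 = 1870
Dividing both sides by 1870: (x - 11)²/34 - (y + 5)²/55 = 1
Hyperbola, center (11, -5), transverse axis horizontal; a² = 34, b² = 55.
c² = a² + b² = 34 + 55 = 89, so c = √89.
Foci lie on the horizontal axis through the center: (h ± c, k).

(11 - √89, -5) and (11 + √89, -5)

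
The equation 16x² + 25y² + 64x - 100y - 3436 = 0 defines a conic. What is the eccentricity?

e = 3/5

Group the x- and y-terms: 16(x² + 4x) + 25(y² - 4y) = 3436
Complete the square: 16(x + 2)² + 25(y - 2)² = 3436 + 64 + 100 = 3600
Dividing both sides by 3600: (x + 2)²/225 + (y - 2)²/144 = 1
Ellipse, center (-2, 2), major axis horizontal; a² = 225, b² = 144.
c² = a² - b² = 81, so c = 9.
e = c/a = 9/15 = 3/5.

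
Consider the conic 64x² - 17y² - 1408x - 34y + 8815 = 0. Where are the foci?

(11, -10) and (11, 8)

Group the x- and y-terms: 64(x² - 22x) -17(y² + 2y) = -8815
Completing the square gives 64(x - 11)² -17(y + 1)² = -8815 + 7744 - 17 = -1088.
Divide through by -1088 to get (y + 1)²/64 - (x - 11)²/17 = 1.
Hyperbola, center (11, -1), transverse axis vertical; a² = 64, b² = 17.
c² = a² + b² = 64 + 17 = 81, so c = 9.
Foci lie on the vertical axis through the center: (h, k ± c).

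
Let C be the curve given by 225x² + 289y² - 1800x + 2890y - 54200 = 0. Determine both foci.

Rearranging, 225(x² - 8x) + 289(y² + 10y) = 54200.
Complete the square in x and y: 225(x - 4)² + 289(y + 5)² = 54200 + 3600 + 7225 = 65025
Dividing both sides by 65025: (x - 4)²/289 + (y + 5)²/225 = 1
Ellipse, center (4, -5), major axis horizontal; a² = 289, b² = 225.
c² = a² - b² = 289 - 225 = 64, so c = 8.
Foci lie on the horizontal axis through the center: (h ± c, k).

(-4, -5) and (12, -5)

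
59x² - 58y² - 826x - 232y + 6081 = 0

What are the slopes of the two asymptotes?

Collect terms: 59(x² - 14x) -58(y² + 4y) = -6081
Complete the square: 59(x - 7)² -58(y + 2)² = -6081 + 2891 - 232 = -3422
Divide by -3422: (y + 2)²/59 - (x - 7)²/58 = 1
Hyperbola, center (7, -2), transverse axis vertical; a² = 59, b² = 58.
For a vertical hyperbola the asymptotes have slope ±a/b.
Here that is ±√59/√58 = ±√3422/58.

√3422/58 and -√3422/58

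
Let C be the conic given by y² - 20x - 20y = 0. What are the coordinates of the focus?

(0, 10)

Only y is squared. Complete the square in y: (y - 10)² = 20(x + 5).
Vertex (-5, 10); 4p = 20 so p = 5. Opens right.
Focus is p units from the vertex along the axis: (h + p, k).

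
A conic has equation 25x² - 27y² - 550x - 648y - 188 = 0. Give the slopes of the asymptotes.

25(x² - 22x) -27(y² + 24y) = 188
Complete the square in x and y: 25(x - 11)² -27(y + 12)² = 188 + 3025 - 3888 = -675
Divide through by -675 to get (y + 12)²/25 - (x - 11)²/27 = 1.
Hyperbola, center (11, -12), transverse axis vertical; a² = 25, b² = 27.
For a vertical hyperbola the asymptotes have slope ±a/b.
Here that is ±5/3√3 = ±5√3/9.

5√3/9 and -5√3/9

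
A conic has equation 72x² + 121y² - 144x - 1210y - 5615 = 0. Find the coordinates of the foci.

Group: 72(x² - 2x) + 121(y² - 10y) = 5615
Complete the square in x and y: 72(x - 1)² + 121(y - 5)² = 5615 + 72 + 3025 = 8712
Dividing both sides by 8712: (x - 1)²/121 + (y - 5)²/72 = 1
Ellipse, center (1, 5), major axis horizontal; a² = 121, b² = 72.
c² = a² - b² = 121 - 72 = 49, so c = 7.
Foci lie on the horizontal axis through the center: (h ± c, k).

(-6, 5) and (8, 5)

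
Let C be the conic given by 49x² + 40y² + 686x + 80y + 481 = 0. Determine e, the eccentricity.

e = 3/7

49(x² + 14x) + 40(y² + 2y) = -481
Completing the square gives 49(x + 7)² + 40(y + 1)² = -481 + 2401 + 40 = 1960.
Divide by 1960: (x + 7)²/40 + (y + 1)²/49 = 1
Ellipse, center (-7, -1), major axis vertical; a² = 49, b² = 40.
c² = a² - b² = 9, so c = 3.
e = c/a = 3/7.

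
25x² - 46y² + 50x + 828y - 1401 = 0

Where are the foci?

Collect terms: 25(x² + 2x) -46(y² - 18y) = 1401
Complete the square: 25(x + 1)² -46(y - 9)² = 1401 + 25 - 3726 = -2300
Divide by -2300: (y - 9)²/50 - (x + 1)²/92 = 1
Hyperbola, center (-1, 9), transverse axis vertical; a² = 50, b² = 92.
c² = a² + b² = 50 + 92 = 142, so c = √142.
Foci lie on the vertical axis through the center: (h, k ± c).

(-1, 9 - √142) and (-1, 9 + √142)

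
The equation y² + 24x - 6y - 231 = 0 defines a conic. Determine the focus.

(4, 3)

Only y is squared. Complete the square in y: (y - 3)² = -24(x - 10).
Vertex (10, 3); 4p = -24 so p = -6. Opens left.
Focus is p units from the vertex along the axis: (h + p, k).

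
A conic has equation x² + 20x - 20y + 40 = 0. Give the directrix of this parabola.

y = -8

Only x is squared. Complete the square in x: (x + 10)² = 20(y + 3).
Vertex (-10, -3); 4p = 20 so p = 5. Opens up.
Directrix is the horizontal line y = k − p = -3 − (5) = -8.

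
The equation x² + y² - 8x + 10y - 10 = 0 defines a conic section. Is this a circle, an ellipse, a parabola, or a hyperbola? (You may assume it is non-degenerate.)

No xy term. Coefficients of x² and y² are A = 1, C = 1.
A = C (same sign) ⇒ circle.

circle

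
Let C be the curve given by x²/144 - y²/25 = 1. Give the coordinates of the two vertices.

Center (0, 0). The positive term is the x-term, so the transverse axis is horizontal; a² = 144, b² = 25.
a = 12. Vertices at (h ± a, k).

(-12, 0) and (12, 0)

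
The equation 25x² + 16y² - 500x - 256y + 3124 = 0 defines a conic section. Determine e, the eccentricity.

25(x² - 20x) + 16(y² - 16y) = -3124
25(x - 10)² + 16(y - 8)² = -3124 + 2500 + 1024 = 400
Dividing both sides by 400: (x - 10)²/16 + (y - 8)²/25 = 1
Ellipse, center (10, 8), major axis vertical; a² = 25, b² = 16.
c² = a² - b² = 9, so c = 3.
e = c/a = 3/5.

e = 3/5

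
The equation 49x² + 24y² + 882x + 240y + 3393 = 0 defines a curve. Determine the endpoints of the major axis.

Group the x- and y-terms: 49(x² + 18x) + 24(y² + 10y) = -3393
Complete the square: 49(x + 9)² + 24(y + 5)² = -3393 + 3969 + 600 = 1176
Dividing both sides by 1176: (x + 9)²/24 + (y + 5)²/49 = 1
Ellipse, center (-9, -5), major axis vertical; a² = 49, b² = 24.
a = 7. Vertices at (h, k ± a).

(-9, -12) and (-9, 2)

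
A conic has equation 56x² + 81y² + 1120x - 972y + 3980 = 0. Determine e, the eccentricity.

e = 5/9

Collect terms: 56(x² + 20x) + 81(y² - 12y) = -3980
Complete the square: 56(x + 10)² + 81(y - 6)² = -3980 + 5600 + 2916 = 4536
Dividing both sides by 4536: (x + 10)²/81 + (y - 6)²/56 = 1
Ellipse, center (-10, 6), major axis horizontal; a² = 81, b² = 56.
c² = a² - b² = 25, so c = 5.
e = c/a = 5/9.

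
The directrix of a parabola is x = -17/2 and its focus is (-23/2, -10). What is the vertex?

(-10, -10)

The vertex is the midpoint between the focus and the directrix along the axis of symmetry.
Axis is horizontal (directrix is vertical). Vertex x-coordinate = (-23/2 + (-17/2))/2 = -10; y-coordinate = -10.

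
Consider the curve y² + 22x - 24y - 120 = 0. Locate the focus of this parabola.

(13/2, 12)

Only y is squared. Complete the square in y: (y - 12)² = -22(x - 12).
Vertex (12, 12); 4p = -22 so p = -11/2. Opens left.
Focus is p units from the vertex along the axis: (h + p, k).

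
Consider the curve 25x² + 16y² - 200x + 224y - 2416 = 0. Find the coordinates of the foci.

25(x² - 8x) + 16(y² + 14y) = 2416
Complete the square in x and y: 25(x - 4)² + 16(y + 7)² = 2416 + 400 + 784 = 3600
Dividing both sides by 3600: (x - 4)²/144 + (y + 7)²/225 = 1
Ellipse, center (4, -7), major axis vertical; a² = 225, b² = 144.
c² = a² - b² = 225 - 144 = 81, so c = 9.
Foci lie on the vertical axis through the center: (h, k ± c).

(4, -16) and (4, 2)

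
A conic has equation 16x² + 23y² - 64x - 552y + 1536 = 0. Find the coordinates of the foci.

16(x² - 4x) + 23(y² - 24y) = -1536
Completing the square gives 16(x - 2)² + 23(y - 12)² = -1536 + 64 + 3312 = 1840.
Divide through by 1840 to get (x - 2)²/115 + (y - 12)²/80 = 1.
Ellipse, center (2, 12), major axis horizontal; a² = 115, b² = 80.
c² = a² - b² = 115 - 80 = 35, so c = √35.
Foci lie on the horizontal axis through the center: (h ± c, k).

(2 - √35, 12) and (2 + √35, 12)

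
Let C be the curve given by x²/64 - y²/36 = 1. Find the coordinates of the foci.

(-10, 0) and (10, 0)

Center (0, 0). The positive term is the x-term, so the transverse axis is horizontal; a² = 64, b² = 36.
c² = a² + b² = 64 + 36 = 100, so c = 10.
Foci lie on the horizontal axis through the center: (h ± c, k).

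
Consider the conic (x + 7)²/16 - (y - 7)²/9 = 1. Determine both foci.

(-12, 7) and (-2, 7)

Center (-7, 7). The positive term is the x-term, so the transverse axis is horizontal; a² = 16, b² = 9.
c² = a² + b² = 16 + 9 = 25, so c = 5.
Foci lie on the horizontal axis through the center: (h ± c, k).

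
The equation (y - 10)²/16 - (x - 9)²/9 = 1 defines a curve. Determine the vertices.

(9, 6) and (9, 14)

Center (9, 10). The positive term is the y-term, so the transverse axis is vertical; a² = 16, b² = 9.
a = 4. Vertices at (h, k ± a).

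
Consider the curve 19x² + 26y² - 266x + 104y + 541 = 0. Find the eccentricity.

e = √182/26

Group the x- and y-terms: 19(x² - 14x) + 26(y² + 4y) = -541
Completing the square gives 19(x - 7)² + 26(y + 2)² = -541 + 931 + 104 = 494.
Divide through by 494 to get (x - 7)²/26 + (y + 2)²/19 = 1.
Ellipse, center (7, -2), major axis horizontal; a² = 26, b² = 19.
c² = a² - b² = 7, so c = √7.
e = c/a = √7/√26 = √182/26.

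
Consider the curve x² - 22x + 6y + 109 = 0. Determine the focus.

(11, 1/2)

Only x is squared. Complete the square in x: (x - 11)² = -6(y - 2).
Vertex (11, 2); 4p = -6 so p = -3/2. Opens down.
Focus is p units from the vertex along the axis: (h, k + p).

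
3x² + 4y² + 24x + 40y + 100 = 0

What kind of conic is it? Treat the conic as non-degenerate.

ellipse

No xy term. Coefficients of x² and y² are A = 3, C = 4.
A and C have the same sign but A ≠ C ⇒ ellipse.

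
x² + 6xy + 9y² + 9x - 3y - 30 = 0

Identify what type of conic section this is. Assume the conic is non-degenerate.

A = 1, B = 6, C = 9.
Discriminant B² − 4AC = 6² − 4·1·9 = 0.
B² − 4AC = 0 ⇒ parabola.

parabola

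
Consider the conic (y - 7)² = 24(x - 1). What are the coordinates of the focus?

Vertex (1, 7); 4p = 24 so p = 6. Opens right.
Focus is p units from the vertex along the axis: (h + p, k).

(7, 7)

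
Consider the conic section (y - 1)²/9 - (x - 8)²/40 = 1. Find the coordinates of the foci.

(8, -6) and (8, 8)

Center (8, 1). The positive term is the y-term, so the transverse axis is vertical; a² = 9, b² = 40.
c² = a² + b² = 9 + 40 = 49, so c = 7.
Foci lie on the vertical axis through the center: (h, k ± c).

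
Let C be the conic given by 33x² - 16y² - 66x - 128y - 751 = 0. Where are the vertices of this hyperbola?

Group the x- and y-terms: 33(x² - 2x) -16(y² + 8y) = 751
Complete the square in x and y: 33(x - 1)² -16(y + 4)² = 751 + 33 - 256 = 528
Dividing both sides by 528: (x - 1)²/16 - (y + 4)²/33 = 1
Hyperbola, center (1, -4), transverse axis horizontal; a² = 16, b² = 33.
a = 4. Vertices at (h ± a, k).

(-3, -4) and (5, -4)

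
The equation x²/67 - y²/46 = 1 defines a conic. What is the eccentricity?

e = √7571/67

Center (0, 0). The positive term is the x-term, so the transverse axis is horizontal; a² = 67, b² = 46.
c² = a² + b² = 113, so c = √113.
e = c/a = √113/√67 = √7571/67.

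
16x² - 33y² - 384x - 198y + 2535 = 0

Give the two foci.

(12, -10) and (12, 4)

Group: 16(x² - 24x) -33(y² + 6y) = -2535
Complete the square in x and y: 16(x - 12)² -33(y + 3)² = -2535 + 2304 - 297 = -528
Dividing both sides by -528: (y + 3)²/16 - (x - 12)²/33 = 1
Hyperbola, center (12, -3), transverse axis vertical; a² = 16, b² = 33.
c² = a² + b² = 16 + 33 = 49, so c = 7.
Foci lie on the vertical axis through the center: (h, k ± c).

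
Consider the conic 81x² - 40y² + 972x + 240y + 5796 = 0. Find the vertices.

81(x² + 12x) -40(y² - 6y) = -5796
81(x + 6)² -40(y - 3)² = -5796 + 2916 - 360 = -3240
Divide by -3240: (y - 3)²/81 - (x + 6)²/40 = 1
Hyperbola, center (-6, 3), transverse axis vertical; a² = 81, b² = 40.
a = 9. Vertices at (h, k ± a).

(-6, -6) and (-6, 12)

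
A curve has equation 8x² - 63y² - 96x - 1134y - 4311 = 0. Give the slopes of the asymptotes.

2√14/21 and -2√14/21

Group: 8(x² - 12x) -63(y² + 18y) = 4311
Complete the square: 8(x - 6)² -63(y + 9)² = 4311 + 288 - 5103 = -504
Dividing both sides by -504: (y + 9)²/8 - (x - 6)²/63 = 1
Hyperbola, center (6, -9), transverse axis vertical; a² = 8, b² = 63.
For a vertical hyperbola the asymptotes have slope ±a/b.
Here that is ±2√2/3√7 = ±2√14/21.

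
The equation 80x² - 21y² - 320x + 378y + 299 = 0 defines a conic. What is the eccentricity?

e = √505/20

Collect terms: 80(x² - 4x) -21(y² - 18y) = -299
Complete the square in x and y: 80(x - 2)² -21(y - 9)² = -299 + 320 - 1701 = -1680
Divide through by -1680 to get (y - 9)²/80 - (x - 2)²/21 = 1.
Hyperbola, center (2, 9), transverse axis vertical; a² = 80, b² = 21.
c² = a² + b² = 101, so c = √101.
e = c/a = √101/4√5 = √505/20.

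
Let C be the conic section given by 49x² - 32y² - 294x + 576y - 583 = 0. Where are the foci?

49(x² - 6x) -32(y² - 18y) = 583
49(x - 3)² -32(y - 9)² = 583 + 441 - 2592 = -1568
Divide through by -1568 to get (y - 9)²/49 - (x - 3)²/32 = 1.
Hyperbola, center (3, 9), transverse axis vertical; a² = 49, b² = 32.
c² = a² + b² = 49 + 32 = 81, so c = 9.
Foci lie on the vertical axis through the center: (h, k ± c).

(3, 0) and (3, 18)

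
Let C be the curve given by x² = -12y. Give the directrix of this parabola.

Vertex (0, 0); 4p = -12 so p = -3. Opens down.
Directrix is the horizontal line y = k − p = 0 − (-3) = 3.

y = 3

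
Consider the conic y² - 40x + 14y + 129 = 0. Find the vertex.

Only y is squared. Complete the square in y: (y + 7)² = 40(x - 2).
Vertex (2, -7); 4p = 40 so p = 10. Opens right.

(2, -7)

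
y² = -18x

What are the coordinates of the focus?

Vertex (0, 0); 4p = -18 so p = -9/2. Opens left.
Focus is p units from the vertex along the axis: (h + p, k).

(-9/2, 0)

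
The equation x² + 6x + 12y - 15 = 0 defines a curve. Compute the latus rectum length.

Only x is squared. Complete the square in x: (x + 3)² = -12(y - 2).
Vertex (-3, 2); 4p = -12 so p = -3. Opens down.
Latus rectum length = |4p| = 12.

12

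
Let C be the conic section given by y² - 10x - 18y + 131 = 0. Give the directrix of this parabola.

Only y is squared. Complete the square in y: (y - 9)² = 10(x - 5).
Vertex (5, 9); 4p = 10 so p = 5/2. Opens right.
Directrix is the vertical line x = h − p = 5 − (5/2) = 5/2.

x = 5/2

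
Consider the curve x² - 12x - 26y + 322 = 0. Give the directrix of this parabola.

y = 9/2

Only x is squared. Complete the square in x: (x - 6)² = 26(y - 11).
Vertex (6, 11); 4p = 26 so p = 13/2. Opens up.
Directrix is the horizontal line y = k − p = 11 − (13/2) = 9/2.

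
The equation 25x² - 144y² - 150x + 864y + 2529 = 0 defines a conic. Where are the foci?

Rearranging, 25(x² - 6x) -144(y² - 6y) = -2529.
Complete the square in x and y: 25(x - 3)² -144(y - 3)² = -2529 + 225 - 1296 = -3600
Divide by -3600: (y - 3)²/25 - (x - 3)²/144 = 1
Hyperbola, center (3, 3), transverse axis vertical; a² = 25, b² = 144.
c² = a² + b² = 25 + 144 = 169, so c = 13.
Foci lie on the vertical axis through the center: (h, k ± c).

(3, -10) and (3, 16)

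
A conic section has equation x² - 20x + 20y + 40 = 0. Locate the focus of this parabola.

Only x is squared. Complete the square in x: (x - 10)² = -20(y - 3).
Vertex (10, 3); 4p = -20 so p = -5. Opens down.
Focus is p units from the vertex along the axis: (h, k + p).

(10, -2)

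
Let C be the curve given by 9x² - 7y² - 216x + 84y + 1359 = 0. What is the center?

9(x² - 24x) -7(y² - 12y) = -1359
Complete the square in x and y: 9(x - 12)² -7(y - 6)² = -1359 + 1296 - 252 = -315
Dividing both sides by -315: (y - 6)²/45 - (x - 12)²/35 = 1
Hyperbola with center (12, 6).

(12, 6)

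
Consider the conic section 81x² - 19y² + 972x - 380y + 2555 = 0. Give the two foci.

(-6, -20) and (-6, 0)

Rearranging, 81(x² + 12x) -19(y² + 20y) = -2555.
81(x + 6)² -19(y + 10)² = -2555 + 2916 - 1900 = -1539
Divide through by -1539 to get (y + 10)²/81 - (x + 6)²/19 = 1.
Hyperbola, center (-6, -10), transverse axis vertical; a² = 81, b² = 19.
c² = a² + b² = 81 + 19 = 100, so c = 10.
Foci lie on the vertical axis through the center: (h, k ± c).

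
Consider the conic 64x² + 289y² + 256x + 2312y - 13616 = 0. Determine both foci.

(-17, -4) and (13, -4)

Group: 64(x² + 4x) + 289(y² + 8y) = 13616
Completing the square gives 64(x + 2)² + 289(y + 4)² = 13616 + 256 + 4624 = 18496.
Divide through by 18496 to get (x + 2)²/289 + (y + 4)²/64 = 1.
Ellipse, center (-2, -4), major axis horizontal; a² = 289, b² = 64.
c² = a² - b² = 289 - 64 = 225, so c = 15.
Foci lie on the horizontal axis through the center: (h ± c, k).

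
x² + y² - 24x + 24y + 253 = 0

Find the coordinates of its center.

(12, -12)

Group the x- and y-terms: (x² - 24x) + (y² + 24y) = -253
Completing the square gives (x - 12)² + (y + 12)² = -253 + 144 + 144 = 35.
So (x - 12)² + (y + 12)² = 35.
Circle centered at (12, -12) with r² = 35.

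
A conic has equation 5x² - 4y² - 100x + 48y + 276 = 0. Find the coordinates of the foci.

(4, 6) and (16, 6)

5(x² - 20x) -4(y² - 12y) = -276
5(x - 10)² -4(y - 6)² = -276 + 500 - 144 = 80
Dividing both sides by 80: (x - 10)²/16 - (y - 6)²/20 = 1
Hyperbola, center (10, 6), transverse axis horizontal; a² = 16, b² = 20.
c² = a² + b² = 16 + 20 = 36, so c = 6.
Foci lie on the horizontal axis through the center: (h ± c, k).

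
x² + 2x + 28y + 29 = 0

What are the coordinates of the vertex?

Only x is squared. Complete the square in x: (x + 1)² = -28(y + 1).
Vertex (-1, -1); 4p = -28 so p = -7. Opens down.

(-1, -1)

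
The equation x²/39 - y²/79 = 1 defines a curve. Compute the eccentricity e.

Center (0, 0). The positive term is the x-term, so the transverse axis is horizontal; a² = 39, b² = 79.
c² = a² + b² = 118, so c = √118.
e = c/a = √118/√39 = √4602/39.

e = √4602/39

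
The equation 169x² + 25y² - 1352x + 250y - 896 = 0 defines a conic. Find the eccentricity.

e = 12/13

Rearranging, 169(x² - 8x) + 25(y² + 10y) = 896.
Complete the square: 169(x - 4)² + 25(y + 5)² = 896 + 2704 + 625 = 4225
Dividing both sides by 4225: (x - 4)²/25 + (y + 5)²/169 = 1
Ellipse, center (4, -5), major axis vertical; a² = 169, b² = 25.
c² = a² - b² = 144, so c = 12.
e = c/a = 12/13.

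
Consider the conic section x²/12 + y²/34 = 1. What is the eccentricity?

e = √187/17

Center (0, 0). The larger denominator 34 sits under the y-term, so the major axis is vertical; a² = 34, b² = 12.
c² = a² - b² = 22, so c = √22.
e = c/a = √22/√34 = √187/17.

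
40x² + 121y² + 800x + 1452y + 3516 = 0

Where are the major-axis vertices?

(-21, -6) and (1, -6)

40(x² + 20x) + 121(y² + 12y) = -3516
Completing the square gives 40(x + 10)² + 121(y + 6)² = -3516 + 4000 + 4356 = 4840.
Dividing both sides by 4840: (x + 10)²/121 + (y + 6)²/40 = 1
Ellipse, center (-10, -6), major axis horizontal; a² = 121, b² = 40.
a = 11. Vertices at (h ± a, k).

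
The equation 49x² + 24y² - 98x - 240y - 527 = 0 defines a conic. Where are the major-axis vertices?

(1, -2) and (1, 12)

Collect terms: 49(x² - 2x) + 24(y² - 10y) = 527
Completing the square gives 49(x - 1)² + 24(y - 5)² = 527 + 49 + 600 = 1176.
Dividing both sides by 1176: (x - 1)²/24 + (y - 5)²/49 = 1
Ellipse, center (1, 5), major axis vertical; a² = 49, b² = 24.
a = 7. Vertices at (h, k ± a).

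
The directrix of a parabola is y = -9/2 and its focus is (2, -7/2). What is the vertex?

The vertex is the midpoint between the focus and the directrix along the axis of symmetry.
Axis is vertical (directrix is horizontal). Vertex y-coordinate = (-7/2 + (-9/2))/2 = -4; x-coordinate = 2.

(2, -4)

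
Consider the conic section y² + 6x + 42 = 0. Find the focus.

Only y is squared. Complete the square in y: y² = -6(x + 7).
Vertex (-7, 0); 4p = -6 so p = -3/2. Opens left.
Focus is p units from the vertex along the axis: (h + p, k).

(-17/2, 0)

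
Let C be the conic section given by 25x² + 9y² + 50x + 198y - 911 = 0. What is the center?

25(x² + 2x) + 9(y² + 22y) = 911
Complete the square in x and y: 25(x + 1)² + 9(y + 11)² = 911 + 25 + 1089 = 2025
Divide by 2025: (x + 1)²/81 + (y + 11)²/225 = 1
Ellipse with center (-1, -11).

(-1, -11)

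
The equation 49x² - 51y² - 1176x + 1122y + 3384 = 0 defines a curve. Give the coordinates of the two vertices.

(12, 4) and (12, 18)

Rearranging, 49(x² - 24x) -51(y² - 22y) = -3384.
49(x - 12)² -51(y - 11)² = -3384 + 7056 - 6171 = -2499
Divide through by -2499 to get (y - 11)²/49 - (x - 12)²/51 = 1.
Hyperbola, center (12, 11), transverse axis vertical; a² = 49, b² = 51.
a = 7. Vertices at (h, k ± a).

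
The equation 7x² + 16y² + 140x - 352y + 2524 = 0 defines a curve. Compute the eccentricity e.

Group: 7(x² + 20x) + 16(y² - 22y) = -2524
Complete the square in x and y: 7(x + 10)² + 16(y - 11)² = -2524 + 700 + 1936 = 112
Dividing both sides by 112: (x + 10)²/16 + (y - 11)²/7 = 1
Ellipse, center (-10, 11), major axis horizontal; a² = 16, b² = 7.
c² = a² - b² = 9, so c = 3.
e = c/a = 3/4.

e = 3/4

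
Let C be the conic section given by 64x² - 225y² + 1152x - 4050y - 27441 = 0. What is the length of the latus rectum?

64(x² + 18x) -225(y² + 18y) = 27441
Complete the square: 64(x + 9)² -225(y + 9)² = 27441 + 5184 - 18225 = 14400
Dividing both sides by 14400: (x + 9)²/225 - (y + 9)²/64 = 1
Hyperbola, center (-9, -9), transverse axis horizontal; a² = 225, b² = 64.
Latus rectum length = 2b²/a = 2·64/15 = 128/15.

128/15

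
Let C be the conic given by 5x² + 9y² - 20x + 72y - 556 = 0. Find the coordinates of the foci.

(-6, -4) and (10, -4)

Group the x- and y-terms: 5(x² - 4x) + 9(y² + 8y) = 556
Completing the square gives 5(x - 2)² + 9(y + 4)² = 556 + 20 + 144 = 720.
Divide by 720: (x - 2)²/144 + (y + 4)²/80 = 1
Ellipse, center (2, -4), major axis horizontal; a² = 144, b² = 80.
c² = a² - b² = 144 - 80 = 64, so c = 8.
Foci lie on the horizontal axis through the center: (h ± c, k).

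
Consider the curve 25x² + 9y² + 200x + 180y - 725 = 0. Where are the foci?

(-4, -22) and (-4, 2)

Collect terms: 25(x² + 8x) + 9(y² + 20y) = 725
Completing the square gives 25(x + 4)² + 9(y + 10)² = 725 + 400 + 900 = 2025.
Divide by 2025: (x + 4)²/81 + (y + 10)²/225 = 1
Ellipse, center (-4, -10), major axis vertical; a² = 225, b² = 81.
c² = a² - b² = 225 - 81 = 144, so c = 12.
Foci lie on the vertical axis through the center: (h, k ± c).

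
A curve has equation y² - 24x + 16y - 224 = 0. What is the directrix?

x = -18

Only y is squared. Complete the square in y: (y + 8)² = 24(x + 12).
Vertex (-12, -8); 4p = 24 so p = 6. Opens right.
Directrix is the vertical line x = h − p = -12 − (6) = -18.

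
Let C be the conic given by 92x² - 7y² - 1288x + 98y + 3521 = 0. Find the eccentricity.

Group the x- and y-terms: 92(x² - 14x) -7(y² - 14y) = -3521
Complete the square in x and y: 92(x - 7)² -7(y - 7)² = -3521 + 4508 - 343 = 644
Dividing both sides by 644: (x - 7)²/7 - (y - 7)²/92 = 1
Hyperbola, center (7, 7), transverse axis horizontal; a² = 7, b² = 92.
c² = a² + b² = 99, so c = 3√11.
e = c/a = 3√11/√7 = 3√77/7.

e = 3√77/7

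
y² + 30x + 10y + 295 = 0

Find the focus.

Only y is squared. Complete the square in y: (y + 5)² = -30(x + 9).
Vertex (-9, -5); 4p = -30 so p = -15/2. Opens left.
Focus is p units from the vertex along the axis: (h + p, k).

(-33/2, -5)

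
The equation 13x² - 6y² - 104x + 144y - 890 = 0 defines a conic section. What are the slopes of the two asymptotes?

Group the x- and y-terms: 13(x² - 8x) -6(y² - 24y) = 890
13(x - 4)² -6(y - 12)² = 890 + 208 - 864 = 234
Dividing both sides by 234: (x - 4)²/18 - (y - 12)²/39 = 1
Hyperbola, center (4, 12), transverse axis horizontal; a² = 18, b² = 39.
For a horizontal hyperbola the asymptotes have slope ±b/a.
Here that is ±√39/3√2 = ±√78/6.

√78/6 and -√78/6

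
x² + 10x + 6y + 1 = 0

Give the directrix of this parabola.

Only x is squared. Complete the square in x: (x + 5)² = -6(y - 4).
Vertex (-5, 4); 4p = -6 so p = -3/2. Opens down.
Directrix is the horizontal line y = k − p = 4 − (-3/2) = 11/2.

y = 11/2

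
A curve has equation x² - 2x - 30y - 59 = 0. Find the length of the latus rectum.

Only x is squared. Complete the square in x: (x - 1)² = 30(y + 2).
Vertex (1, -2); 4p = 30 so p = 15/2. Opens up.
Latus rectum length = |4p| = 30.

30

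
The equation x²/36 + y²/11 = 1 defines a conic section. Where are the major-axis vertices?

Center (0, 0). The larger denominator 36 sits under the x-term, so the major axis is horizontal; a² = 36, b² = 11.
a = 6. Vertices at (h ± a, k).

(-6, 0) and (6, 0)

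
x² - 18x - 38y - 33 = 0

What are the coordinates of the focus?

(9, 13/2)

Only x is squared. Complete the square in x: (x - 9)² = 38(y + 3).
Vertex (9, -3); 4p = 38 so p = 19/2. Opens up.
Focus is p units from the vertex along the axis: (h, k + p).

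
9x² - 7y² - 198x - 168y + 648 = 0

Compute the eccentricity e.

e = 4/3

Rearranging, 9(x² - 22x) -7(y² + 24y) = -648.
Complete the square: 9(x - 11)² -7(y + 12)² = -648 + 1089 - 1008 = -567
Divide through by -567 to get (y + 12)²/81 - (x - 11)²/63 = 1.
Hyperbola, center (11, -12), transverse axis vertical; a² = 81, b² = 63.
c² = a² + b² = 144, so c = 12.
e = c/a = 12/9 = 4/3.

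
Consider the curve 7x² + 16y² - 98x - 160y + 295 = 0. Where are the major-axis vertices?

(-1, 5) and (15, 5)

Group the x- and y-terms: 7(x² - 14x) + 16(y² - 10y) = -295
7(x - 7)² + 16(y - 5)² = -295 + 343 + 400 = 448
Divide by 448: (x - 7)²/64 + (y - 5)²/28 = 1
Ellipse, center (7, 5), major axis horizontal; a² = 64, b² = 28.
a = 8. Vertices at (h ± a, k).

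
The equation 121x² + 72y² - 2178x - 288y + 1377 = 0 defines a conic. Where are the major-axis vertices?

(9, -9) and (9, 13)

Collect terms: 121(x² - 18x) + 72(y² - 4y) = -1377
Completing the square gives 121(x - 9)² + 72(y - 2)² = -1377 + 9801 + 288 = 8712.
Divide by 8712: (x - 9)²/72 + (y - 2)²/121 = 1
Ellipse, center (9, 2), major axis vertical; a² = 121, b² = 72.
a = 11. Vertices at (h, k ± a).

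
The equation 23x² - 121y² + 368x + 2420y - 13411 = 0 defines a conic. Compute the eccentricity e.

Rearranging, 23(x² + 16x) -121(y² - 20y) = 13411.
Completing the square gives 23(x + 8)² -121(y - 10)² = 13411 + 1472 - 12100 = 2783.
Dividing both sides by 2783: (x + 8)²/121 - (y - 10)²/23 = 1
Hyperbola, center (-8, 10), transverse axis horizontal; a² = 121, b² = 23.
c² = a² + b² = 144, so c = 12.
e = c/a = 12/11.

e = 12/11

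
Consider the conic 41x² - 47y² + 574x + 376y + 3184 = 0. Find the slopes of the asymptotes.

Collect terms: 41(x² + 14x) -47(y² - 8y) = -3184
Completing the square gives 41(x + 7)² -47(y - 4)² = -3184 + 2009 - 752 = -1927.
Dividing both sides by -1927: (y - 4)²/41 - (x + 7)²/47 = 1
Hyperbola, center (-7, 4), transverse axis vertical; a² = 41, b² = 47.
For a vertical hyperbola the asymptotes have slope ±a/b.
Here that is ±√41/√47 = ±√1927/47.

√1927/47 and -√1927/47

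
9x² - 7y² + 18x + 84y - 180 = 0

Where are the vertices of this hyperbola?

(-1, 3) and (-1, 9)

Group the x- and y-terms: 9(x² + 2x) -7(y² - 12y) = 180
Complete the square: 9(x + 1)² -7(y - 6)² = 180 + 9 - 252 = -63
Divide by -63: (y - 6)²/9 - (x + 1)²/7 = 1
Hyperbola, center (-1, 6), transverse axis vertical; a² = 9, b² = 7.
a = 3. Vertices at (h, k ± a).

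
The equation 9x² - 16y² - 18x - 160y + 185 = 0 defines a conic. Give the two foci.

Rearranging, 9(x² - 2x) -16(y² + 10y) = -185.
Completing the square gives 9(x - 1)² -16(y + 5)² = -185 + 9 - 400 = -576.
Divide by -576: (y + 5)²/36 - (x - 1)²/64 = 1
Hyperbola, center (1, -5), transverse axis vertical; a² = 36, b² = 64.
c² = a² + b² = 36 + 64 = 100, so c = 10.
Foci lie on the vertical axis through the center: (h, k ± c).

(1, -15) and (1, 5)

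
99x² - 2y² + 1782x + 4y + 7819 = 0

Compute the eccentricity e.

e = √202/2

99(x² + 18x) -2(y² - 2y) = -7819
Completing the square gives 99(x + 9)² -2(y - 1)² = -7819 + 8019 - 2 = 198.
Divide by 198: (x + 9)²/2 - (y - 1)²/99 = 1
Hyperbola, center (-9, 1), transverse axis horizontal; a² = 2, b² = 99.
c² = a² + b² = 101, so c = √101.
e = c/a = √101/√2 = √202/2.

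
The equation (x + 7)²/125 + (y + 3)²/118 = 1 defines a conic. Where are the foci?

Center (-7, -3). The larger denominator 125 sits under the x-term, so the major axis is horizontal; a² = 125, b² = 118.
c² = a² - b² = 125 - 118 = 7, so c = √7.
Foci lie on the horizontal axis through the center: (h ± c, k).

(-7 - √7, -3) and (-7 + √7, -3)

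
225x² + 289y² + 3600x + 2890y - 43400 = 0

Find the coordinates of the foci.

(-16, -5) and (0, -5)

Group: 225(x² + 16x) + 289(y² + 10y) = 43400
Completing the square gives 225(x + 8)² + 289(y + 5)² = 43400 + 14400 + 7225 = 65025.
Divide through by 65025 to get (x + 8)²/289 + (y + 5)²/225 = 1.
Ellipse, center (-8, -5), major axis horizontal; a² = 289, b² = 225.
c² = a² - b² = 289 - 225 = 64, so c = 8.
Foci lie on the horizontal axis through the center: (h ± c, k).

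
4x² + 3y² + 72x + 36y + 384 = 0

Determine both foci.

(-9, -8) and (-9, -4)

Group: 4(x² + 18x) + 3(y² + 12y) = -384
Complete the square in x and y: 4(x + 9)² + 3(y + 6)² = -384 + 324 + 108 = 48
Dividing both sides by 48: (x + 9)²/12 + (y + 6)²/16 = 1
Ellipse, center (-9, -6), major axis vertical; a² = 16, b² = 12.
c² = a² - b² = 16 - 12 = 4, so c = 2.
Foci lie on the vertical axis through the center: (h, k ± c).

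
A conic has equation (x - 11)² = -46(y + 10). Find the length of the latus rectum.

46

Vertex (11, -10); 4p = -46 so p = -23/2. Opens down.
Latus rectum length = |4p| = 46.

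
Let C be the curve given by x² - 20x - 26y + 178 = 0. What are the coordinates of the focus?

Only x is squared. Complete the square in x: (x - 10)² = 26(y - 3).
Vertex (10, 3); 4p = 26 so p = 13/2. Opens up.
Focus is p units from the vertex along the axis: (h, k + p).

(10, 19/2)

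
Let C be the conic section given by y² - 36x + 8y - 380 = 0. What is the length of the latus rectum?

Only y is squared. Complete the square in y: (y + 4)² = 36(x + 11).
Vertex (-11, -4); 4p = 36 so p = 9. Opens right.
Latus rectum length = |4p| = 36.

36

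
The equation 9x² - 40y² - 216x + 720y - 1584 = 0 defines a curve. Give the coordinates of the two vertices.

Group the x- and y-terms: 9(x² - 24x) -40(y² - 18y) = 1584
Complete the square: 9(x - 12)² -40(y - 9)² = 1584 + 1296 - 3240 = -360
Divide by -360: (y - 9)²/9 - (x - 12)²/40 = 1
Hyperbola, center (12, 9), transverse axis vertical; a² = 9, b² = 40.
a = 3. Vertices at (h, k ± a).

(12, 6) and (12, 12)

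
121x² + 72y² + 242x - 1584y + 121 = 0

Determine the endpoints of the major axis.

121(x² + 2x) + 72(y² - 22y) = -121
Complete the square in x and y: 121(x + 1)² + 72(y - 11)² = -121 + 121 + 8712 = 8712
Divide by 8712: (x + 1)²/72 + (y - 11)²/121 = 1
Ellipse, center (-1, 11), major axis vertical; a² = 121, b² = 72.
a = 11. Vertices at (h, k ± a).

(-1, 0) and (-1, 22)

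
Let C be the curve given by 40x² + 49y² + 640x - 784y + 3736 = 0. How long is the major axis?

Group the x- and y-terms: 40(x² + 16x) + 49(y² - 16y) = -3736
40(x + 8)² + 49(y - 8)² = -3736 + 2560 + 3136 = 1960
Dividing both sides by 1960: (x + 8)²/49 + (y - 8)²/40 = 1
Ellipse, center (-8, 8), major axis horizontal; a² = 49, b² = 40.
a² = 49 so a = 7; the major axis has length 2a = 14.

14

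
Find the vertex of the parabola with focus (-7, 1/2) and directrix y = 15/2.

(-7, 4)

The vertex is the midpoint between the focus and the directrix along the axis of symmetry.
Axis is vertical (directrix is horizontal). Vertex y-coordinate = (1/2 + 15/2)/2 = 4; x-coordinate = -7.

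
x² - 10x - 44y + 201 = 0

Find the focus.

(5, 15)

Only x is squared. Complete the square in x: (x - 5)² = 44(y - 4).
Vertex (5, 4); 4p = 44 so p = 11. Opens up.
Focus is p units from the vertex along the axis: (h, k + p).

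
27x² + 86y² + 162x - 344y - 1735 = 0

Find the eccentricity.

Collect terms: 27(x² + 6x) + 86(y² - 4y) = 1735
Complete the square in x and y: 27(x + 3)² + 86(y - 2)² = 1735 + 243 + 344 = 2322
Dividing both sides by 2322: (x + 3)²/86 + (y - 2)²/27 = 1
Ellipse, center (-3, 2), major axis horizontal; a² = 86, b² = 27.
c² = a² - b² = 59, so c = √59.
e = c/a = √59/√86 = √5074/86.

e = √5074/86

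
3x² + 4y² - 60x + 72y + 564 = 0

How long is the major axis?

4√5

Rearranging, 3(x² - 20x) + 4(y² + 18y) = -564.
Complete the square: 3(x - 10)² + 4(y + 9)² = -564 + 300 + 324 = 60
Divide by 60: (x - 10)²/20 + (y + 9)²/15 = 1
Ellipse, center (10, -9), major axis horizontal; a² = 20, b² = 15.
a² = 20 so a = 2√5; the major axis has length 2a = 4√5.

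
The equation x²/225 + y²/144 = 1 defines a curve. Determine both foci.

Center (0, 0). The larger denominator 225 sits under the x-term, so the major axis is horizontal; a² = 225, b² = 144.
c² = a² - b² = 225 - 144 = 81, so c = 9.
Foci lie on the horizontal axis through the center: (h ± c, k).

(-9, 0) and (9, 0)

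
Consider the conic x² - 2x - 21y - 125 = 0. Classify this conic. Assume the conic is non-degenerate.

parabola

No xy term. Coefficients of x² and y² are A = 1, C = 0.
Exactly one squared variable ⇒ parabola.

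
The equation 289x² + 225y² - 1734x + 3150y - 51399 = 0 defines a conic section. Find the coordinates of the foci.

Group: 289(x² - 6x) + 225(y² + 14y) = 51399
Complete the square: 289(x - 3)² + 225(y + 7)² = 51399 + 2601 + 11025 = 65025
Divide by 65025: (x - 3)²/225 + (y + 7)²/289 = 1
Ellipse, center (3, -7), major axis vertical; a² = 289, b² = 225.
c² = a² - b² = 289 - 225 = 64, so c = 8.
Foci lie on the vertical axis through the center: (h, k ± c).

(3, -15) and (3, 1)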